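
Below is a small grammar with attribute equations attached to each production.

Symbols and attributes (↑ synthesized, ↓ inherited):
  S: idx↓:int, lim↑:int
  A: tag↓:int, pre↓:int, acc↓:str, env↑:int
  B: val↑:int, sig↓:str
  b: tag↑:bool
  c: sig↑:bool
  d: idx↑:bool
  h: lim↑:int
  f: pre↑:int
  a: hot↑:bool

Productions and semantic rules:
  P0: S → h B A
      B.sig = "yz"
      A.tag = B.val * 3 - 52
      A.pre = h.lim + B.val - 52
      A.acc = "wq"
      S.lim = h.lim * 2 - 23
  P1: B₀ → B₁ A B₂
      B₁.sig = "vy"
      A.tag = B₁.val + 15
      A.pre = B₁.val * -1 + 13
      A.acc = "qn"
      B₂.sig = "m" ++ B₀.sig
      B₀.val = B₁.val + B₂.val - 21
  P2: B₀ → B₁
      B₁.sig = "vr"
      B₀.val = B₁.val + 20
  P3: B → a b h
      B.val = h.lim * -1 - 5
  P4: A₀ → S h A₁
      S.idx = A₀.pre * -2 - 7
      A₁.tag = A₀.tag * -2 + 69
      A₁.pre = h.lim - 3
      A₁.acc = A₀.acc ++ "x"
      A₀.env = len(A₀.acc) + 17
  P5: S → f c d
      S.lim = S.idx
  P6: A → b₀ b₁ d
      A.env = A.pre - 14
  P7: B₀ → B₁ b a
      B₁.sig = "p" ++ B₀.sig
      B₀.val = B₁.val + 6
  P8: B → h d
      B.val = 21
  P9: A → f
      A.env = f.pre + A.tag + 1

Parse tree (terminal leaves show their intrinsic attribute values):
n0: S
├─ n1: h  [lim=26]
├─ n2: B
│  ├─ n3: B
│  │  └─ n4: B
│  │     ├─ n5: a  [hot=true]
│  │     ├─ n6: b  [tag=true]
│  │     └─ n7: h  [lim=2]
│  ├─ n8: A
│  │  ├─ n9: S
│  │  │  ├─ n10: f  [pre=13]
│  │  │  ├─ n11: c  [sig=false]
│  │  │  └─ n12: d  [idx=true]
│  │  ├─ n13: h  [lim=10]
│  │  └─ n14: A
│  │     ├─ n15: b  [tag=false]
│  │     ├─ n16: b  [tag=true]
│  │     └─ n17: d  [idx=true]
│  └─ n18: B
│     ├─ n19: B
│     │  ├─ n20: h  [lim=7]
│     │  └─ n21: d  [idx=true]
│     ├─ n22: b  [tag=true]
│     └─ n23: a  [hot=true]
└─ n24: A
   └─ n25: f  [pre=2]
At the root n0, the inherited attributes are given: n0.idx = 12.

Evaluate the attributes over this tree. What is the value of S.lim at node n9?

1. n0.idx = 12  [given at root]
2. n1.lim = 26  [terminal]
3. n2.sig = "yz"  ["yz"]
4. n3.sig = "vy"  ["vy"]
5. n4.sig = "vr"  ["vr"]
6. n5.hot = true  [terminal]
7. n6.tag = true  [terminal]
8. n7.lim = 2  [terminal]
9. n4.val = -7  [h.lim * -1 - 5]
10. n3.val = 13  [B₁.val + 20]
11. n8.tag = 28  [B₁.val + 15]
12. n8.pre = 0  [B₁.val * -1 + 13]
13. n8.acc = "qn"  ["qn"]
14. n9.idx = -7  [A₀.pre * -2 - 7]
15. n10.pre = 13  [terminal]
16. n11.sig = false  [terminal]
17. n12.idx = true  [terminal]
18. n9.lim = -7  [S.idx]
19. n13.lim = 10  [terminal]
20. n14.tag = 13  [A₀.tag * -2 + 69]
21. n14.pre = 7  [h.lim - 3]
22. n14.acc = "qnx"  [A₀.acc ++ "x"]
23. n15.tag = false  [terminal]
24. n16.tag = true  [terminal]
25. n17.idx = true  [terminal]
26. n14.env = -7  [A.pre - 14]
27. n8.env = 19  [len(A₀.acc) + 17]
28. n18.sig = "myz"  ["m" ++ B₀.sig]
29. n19.sig = "pmyz"  ["p" ++ B₀.sig]
30. n20.lim = 7  [terminal]
31. n21.idx = true  [terminal]
32. n19.val = 21  [21]
33. n22.tag = true  [terminal]
34. n23.hot = true  [terminal]
35. n18.val = 27  [B₁.val + 6]
36. n2.val = 19  [B₁.val + B₂.val - 21]
37. n24.tag = 5  [B.val * 3 - 52]
38. n24.pre = -7  [h.lim + B.val - 52]
39. n24.acc = "wq"  ["wq"]
40. n25.pre = 2  [terminal]
41. n24.env = 8  [f.pre + A.tag + 1]
42. n0.lim = 29  [h.lim * 2 - 23]

-7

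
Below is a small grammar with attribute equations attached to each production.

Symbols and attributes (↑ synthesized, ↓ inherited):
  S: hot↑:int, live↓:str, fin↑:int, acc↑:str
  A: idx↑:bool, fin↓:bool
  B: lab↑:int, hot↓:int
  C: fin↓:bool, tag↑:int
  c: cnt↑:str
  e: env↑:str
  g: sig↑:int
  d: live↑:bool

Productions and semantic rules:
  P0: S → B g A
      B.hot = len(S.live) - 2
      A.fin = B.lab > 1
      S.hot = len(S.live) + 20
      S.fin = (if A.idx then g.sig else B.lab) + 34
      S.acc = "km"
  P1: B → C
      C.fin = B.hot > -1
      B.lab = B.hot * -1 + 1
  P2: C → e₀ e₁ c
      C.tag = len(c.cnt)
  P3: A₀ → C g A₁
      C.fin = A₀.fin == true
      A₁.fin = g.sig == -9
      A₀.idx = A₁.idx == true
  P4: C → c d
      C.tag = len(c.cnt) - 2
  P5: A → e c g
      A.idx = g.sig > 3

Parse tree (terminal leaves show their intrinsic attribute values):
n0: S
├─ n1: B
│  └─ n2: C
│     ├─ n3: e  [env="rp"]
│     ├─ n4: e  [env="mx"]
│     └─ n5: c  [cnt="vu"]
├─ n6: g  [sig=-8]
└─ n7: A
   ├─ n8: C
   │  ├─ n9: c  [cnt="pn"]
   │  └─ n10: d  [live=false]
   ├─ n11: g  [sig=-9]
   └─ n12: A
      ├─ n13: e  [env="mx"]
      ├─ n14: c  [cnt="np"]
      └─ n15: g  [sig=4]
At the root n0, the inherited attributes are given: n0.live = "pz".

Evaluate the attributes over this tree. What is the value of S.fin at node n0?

26

1. n0.live = "pz"  [given at root]
2. n1.hot = 0  [len(S.live) - 2]
3. n2.fin = true  [B.hot > -1]
4. n3.env = "rp"  [terminal]
5. n4.env = "mx"  [terminal]
6. n5.cnt = "vu"  [terminal]
7. n2.tag = 2  [len(c.cnt)]
8. n1.lab = 1  [B.hot * -1 + 1]
9. n6.sig = -8  [terminal]
10. n7.fin = false  [B.lab > 1]
11. n8.fin = false  [A₀.fin == true]
12. n9.cnt = "pn"  [terminal]
13. n10.live = false  [terminal]
14. n8.tag = 0  [len(c.cnt) - 2]
15. n11.sig = -9  [terminal]
16. n12.fin = true  [g.sig == -9]
17. n13.env = "mx"  [terminal]
18. n14.cnt = "np"  [terminal]
19. n15.sig = 4  [terminal]
20. n12.idx = true  [g.sig > 3]
21. n7.idx = true  [A₁.idx == true]
22. n0.hot = 22  [len(S.live) + 20]
23. n0.fin = 26  [(if A.idx then g.sig else B.lab) + 34]
24. n0.acc = "km"  ["km"]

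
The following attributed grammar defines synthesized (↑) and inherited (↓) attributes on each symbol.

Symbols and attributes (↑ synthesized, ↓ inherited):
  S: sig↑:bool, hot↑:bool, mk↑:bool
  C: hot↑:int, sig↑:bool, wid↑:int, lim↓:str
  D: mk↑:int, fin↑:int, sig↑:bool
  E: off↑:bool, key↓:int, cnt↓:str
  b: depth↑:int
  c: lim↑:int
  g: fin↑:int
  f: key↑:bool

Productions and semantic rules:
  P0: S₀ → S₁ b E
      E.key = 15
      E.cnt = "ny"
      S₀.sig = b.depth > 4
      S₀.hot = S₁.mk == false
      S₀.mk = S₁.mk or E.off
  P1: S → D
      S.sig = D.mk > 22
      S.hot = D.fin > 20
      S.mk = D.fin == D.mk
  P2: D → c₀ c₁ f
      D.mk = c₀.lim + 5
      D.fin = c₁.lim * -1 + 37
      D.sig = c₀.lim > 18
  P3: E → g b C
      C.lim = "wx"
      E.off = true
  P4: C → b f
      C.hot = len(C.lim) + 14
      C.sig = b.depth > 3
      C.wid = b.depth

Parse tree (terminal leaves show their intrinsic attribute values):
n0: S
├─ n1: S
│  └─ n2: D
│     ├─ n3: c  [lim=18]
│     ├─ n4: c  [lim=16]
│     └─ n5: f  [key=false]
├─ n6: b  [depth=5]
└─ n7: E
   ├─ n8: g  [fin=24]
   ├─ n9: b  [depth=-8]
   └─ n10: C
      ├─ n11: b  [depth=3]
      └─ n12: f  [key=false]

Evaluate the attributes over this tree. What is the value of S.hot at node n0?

1. n3.lim = 18  [terminal]
2. n4.lim = 16  [terminal]
3. n5.key = false  [terminal]
4. n2.mk = 23  [c₀.lim + 5]
5. n2.fin = 21  [c₁.lim * -1 + 37]
6. n2.sig = false  [c₀.lim > 18]
7. n1.sig = true  [D.mk > 22]
8. n1.hot = true  [D.fin > 20]
9. n1.mk = false  [D.fin == D.mk]
10. n6.depth = 5  [terminal]
11. n7.key = 15  [15]
12. n7.cnt = "ny"  ["ny"]
13. n8.fin = 24  [terminal]
14. n9.depth = -8  [terminal]
15. n10.lim = "wx"  ["wx"]
16. n11.depth = 3  [terminal]
17. n12.key = false  [terminal]
18. n10.hot = 16  [len(C.lim) + 14]
19. n10.sig = false  [b.depth > 3]
20. n10.wid = 3  [b.depth]
21. n7.off = true  [true]
22. n0.sig = true  [b.depth > 4]
23. n0.hot = true  [S₁.mk == false]
24. n0.mk = true  [S₁.mk or E.off]

true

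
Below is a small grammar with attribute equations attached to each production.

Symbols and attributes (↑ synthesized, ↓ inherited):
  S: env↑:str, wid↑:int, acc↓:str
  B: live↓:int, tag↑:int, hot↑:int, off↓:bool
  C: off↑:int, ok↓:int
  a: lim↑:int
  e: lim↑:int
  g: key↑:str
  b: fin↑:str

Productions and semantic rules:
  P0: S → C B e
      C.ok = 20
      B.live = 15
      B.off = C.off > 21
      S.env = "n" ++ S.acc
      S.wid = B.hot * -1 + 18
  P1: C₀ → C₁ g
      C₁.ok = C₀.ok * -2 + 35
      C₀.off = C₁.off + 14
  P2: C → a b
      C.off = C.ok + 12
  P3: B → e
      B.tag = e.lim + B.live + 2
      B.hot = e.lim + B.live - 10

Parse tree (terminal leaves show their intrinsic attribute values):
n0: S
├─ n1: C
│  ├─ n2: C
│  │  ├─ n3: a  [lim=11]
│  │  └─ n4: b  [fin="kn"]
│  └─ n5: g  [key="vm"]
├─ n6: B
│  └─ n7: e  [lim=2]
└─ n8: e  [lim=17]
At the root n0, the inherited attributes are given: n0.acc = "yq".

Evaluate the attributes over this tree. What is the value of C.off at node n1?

1. n0.acc = "yq"  [given at root]
2. n1.ok = 20  [20]
3. n2.ok = -5  [C₀.ok * -2 + 35]
4. n3.lim = 11  [terminal]
5. n4.fin = "kn"  [terminal]
6. n2.off = 7  [C.ok + 12]
7. n5.key = "vm"  [terminal]
8. n1.off = 21  [C₁.off + 14]
9. n6.live = 15  [15]
10. n6.off = false  [C.off > 21]
11. n7.lim = 2  [terminal]
12. n6.tag = 19  [e.lim + B.live + 2]
13. n6.hot = 7  [e.lim + B.live - 10]
14. n8.lim = 17  [terminal]
15. n0.env = "nyq"  ["n" ++ S.acc]
16. n0.wid = 11  [B.hot * -1 + 18]

21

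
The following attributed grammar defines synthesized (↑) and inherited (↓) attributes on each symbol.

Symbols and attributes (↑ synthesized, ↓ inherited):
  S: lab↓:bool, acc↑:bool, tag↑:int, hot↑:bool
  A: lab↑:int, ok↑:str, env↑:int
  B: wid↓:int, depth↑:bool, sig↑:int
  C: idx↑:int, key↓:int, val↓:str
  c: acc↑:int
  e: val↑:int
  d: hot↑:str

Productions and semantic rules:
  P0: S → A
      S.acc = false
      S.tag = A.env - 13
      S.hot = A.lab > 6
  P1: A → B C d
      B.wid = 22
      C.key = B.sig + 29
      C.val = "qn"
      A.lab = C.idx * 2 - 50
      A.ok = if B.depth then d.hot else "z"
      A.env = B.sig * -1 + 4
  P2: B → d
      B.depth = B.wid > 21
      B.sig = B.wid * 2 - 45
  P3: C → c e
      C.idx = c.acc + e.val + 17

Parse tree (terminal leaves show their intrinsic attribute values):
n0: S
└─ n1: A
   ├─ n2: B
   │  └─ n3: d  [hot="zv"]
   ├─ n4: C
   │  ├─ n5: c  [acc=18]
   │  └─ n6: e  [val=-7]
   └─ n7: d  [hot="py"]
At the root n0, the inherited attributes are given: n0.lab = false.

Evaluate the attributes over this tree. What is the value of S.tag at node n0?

-8

1. n0.lab = false  [given at root]
2. n2.wid = 22  [22]
3. n3.hot = "zv"  [terminal]
4. n2.depth = true  [B.wid > 21]
5. n2.sig = -1  [B.wid * 2 - 45]
6. n4.key = 28  [B.sig + 29]
7. n4.val = "qn"  ["qn"]
8. n5.acc = 18  [terminal]
9. n6.val = -7  [terminal]
10. n4.idx = 28  [c.acc + e.val + 17]
11. n7.hot = "py"  [terminal]
12. n1.lab = 6  [C.idx * 2 - 50]
13. n1.ok = "py"  [if B.depth then d.hot else "z"]
14. n1.env = 5  [B.sig * -1 + 4]
15. n0.acc = false  [false]
16. n0.tag = -8  [A.env - 13]
17. n0.hot = false  [A.lab > 6]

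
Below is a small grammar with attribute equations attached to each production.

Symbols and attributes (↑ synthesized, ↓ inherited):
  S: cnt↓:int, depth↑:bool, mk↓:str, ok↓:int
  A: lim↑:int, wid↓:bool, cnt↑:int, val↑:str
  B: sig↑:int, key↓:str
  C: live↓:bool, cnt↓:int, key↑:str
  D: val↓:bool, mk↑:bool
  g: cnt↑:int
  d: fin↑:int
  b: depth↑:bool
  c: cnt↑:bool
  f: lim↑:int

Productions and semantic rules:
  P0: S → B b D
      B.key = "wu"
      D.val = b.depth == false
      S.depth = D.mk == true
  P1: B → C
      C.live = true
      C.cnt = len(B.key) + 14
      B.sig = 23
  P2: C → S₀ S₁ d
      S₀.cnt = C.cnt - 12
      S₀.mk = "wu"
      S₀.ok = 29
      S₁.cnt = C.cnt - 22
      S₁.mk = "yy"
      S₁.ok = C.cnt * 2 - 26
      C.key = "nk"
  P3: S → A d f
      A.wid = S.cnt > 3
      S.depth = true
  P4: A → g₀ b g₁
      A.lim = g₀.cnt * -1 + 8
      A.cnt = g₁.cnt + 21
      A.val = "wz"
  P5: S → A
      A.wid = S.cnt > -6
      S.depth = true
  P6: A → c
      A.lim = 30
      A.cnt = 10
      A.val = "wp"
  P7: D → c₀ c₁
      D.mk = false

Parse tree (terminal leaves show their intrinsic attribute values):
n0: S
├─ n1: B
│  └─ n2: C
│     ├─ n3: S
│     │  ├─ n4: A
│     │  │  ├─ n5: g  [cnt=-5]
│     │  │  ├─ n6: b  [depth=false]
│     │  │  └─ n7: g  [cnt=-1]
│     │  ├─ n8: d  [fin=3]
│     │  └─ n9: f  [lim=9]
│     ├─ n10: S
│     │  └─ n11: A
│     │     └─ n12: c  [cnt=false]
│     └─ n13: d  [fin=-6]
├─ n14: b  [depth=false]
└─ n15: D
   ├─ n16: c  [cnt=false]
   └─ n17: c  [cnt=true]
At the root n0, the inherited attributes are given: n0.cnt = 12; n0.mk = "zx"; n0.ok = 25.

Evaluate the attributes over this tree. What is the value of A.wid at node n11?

1. n0.cnt = 12  [given at root]
2. n0.mk = "zx"  [given at root]
3. n0.ok = 25  [given at root]
4. n1.key = "wu"  ["wu"]
5. n2.live = true  [true]
6. n2.cnt = 16  [len(B.key) + 14]
7. n3.cnt = 4  [C.cnt - 12]
8. n3.mk = "wu"  ["wu"]
9. n3.ok = 29  [29]
10. n4.wid = true  [S.cnt > 3]
11. n5.cnt = -5  [terminal]
12. n6.depth = false  [terminal]
13. n7.cnt = -1  [terminal]
14. n4.lim = 13  [g₀.cnt * -1 + 8]
15. n4.cnt = 20  [g₁.cnt + 21]
16. n4.val = "wz"  ["wz"]
17. n8.fin = 3  [terminal]
18. n9.lim = 9  [terminal]
19. n3.depth = true  [true]
20. n10.cnt = -6  [C.cnt - 22]
21. n10.mk = "yy"  ["yy"]
22. n10.ok = 6  [C.cnt * 2 - 26]
23. n11.wid = false  [S.cnt > -6]
24. n12.cnt = false  [terminal]
25. n11.lim = 30  [30]
26. n11.cnt = 10  [10]
27. n11.val = "wp"  ["wp"]
28. n10.depth = true  [true]
29. n13.fin = -6  [terminal]
30. n2.key = "nk"  ["nk"]
31. n1.sig = 23  [23]
32. n14.depth = false  [terminal]
33. n15.val = true  [b.depth == false]
34. n16.cnt = false  [terminal]
35. n17.cnt = true  [terminal]
36. n15.mk = false  [false]
37. n0.depth = false  [D.mk == true]

false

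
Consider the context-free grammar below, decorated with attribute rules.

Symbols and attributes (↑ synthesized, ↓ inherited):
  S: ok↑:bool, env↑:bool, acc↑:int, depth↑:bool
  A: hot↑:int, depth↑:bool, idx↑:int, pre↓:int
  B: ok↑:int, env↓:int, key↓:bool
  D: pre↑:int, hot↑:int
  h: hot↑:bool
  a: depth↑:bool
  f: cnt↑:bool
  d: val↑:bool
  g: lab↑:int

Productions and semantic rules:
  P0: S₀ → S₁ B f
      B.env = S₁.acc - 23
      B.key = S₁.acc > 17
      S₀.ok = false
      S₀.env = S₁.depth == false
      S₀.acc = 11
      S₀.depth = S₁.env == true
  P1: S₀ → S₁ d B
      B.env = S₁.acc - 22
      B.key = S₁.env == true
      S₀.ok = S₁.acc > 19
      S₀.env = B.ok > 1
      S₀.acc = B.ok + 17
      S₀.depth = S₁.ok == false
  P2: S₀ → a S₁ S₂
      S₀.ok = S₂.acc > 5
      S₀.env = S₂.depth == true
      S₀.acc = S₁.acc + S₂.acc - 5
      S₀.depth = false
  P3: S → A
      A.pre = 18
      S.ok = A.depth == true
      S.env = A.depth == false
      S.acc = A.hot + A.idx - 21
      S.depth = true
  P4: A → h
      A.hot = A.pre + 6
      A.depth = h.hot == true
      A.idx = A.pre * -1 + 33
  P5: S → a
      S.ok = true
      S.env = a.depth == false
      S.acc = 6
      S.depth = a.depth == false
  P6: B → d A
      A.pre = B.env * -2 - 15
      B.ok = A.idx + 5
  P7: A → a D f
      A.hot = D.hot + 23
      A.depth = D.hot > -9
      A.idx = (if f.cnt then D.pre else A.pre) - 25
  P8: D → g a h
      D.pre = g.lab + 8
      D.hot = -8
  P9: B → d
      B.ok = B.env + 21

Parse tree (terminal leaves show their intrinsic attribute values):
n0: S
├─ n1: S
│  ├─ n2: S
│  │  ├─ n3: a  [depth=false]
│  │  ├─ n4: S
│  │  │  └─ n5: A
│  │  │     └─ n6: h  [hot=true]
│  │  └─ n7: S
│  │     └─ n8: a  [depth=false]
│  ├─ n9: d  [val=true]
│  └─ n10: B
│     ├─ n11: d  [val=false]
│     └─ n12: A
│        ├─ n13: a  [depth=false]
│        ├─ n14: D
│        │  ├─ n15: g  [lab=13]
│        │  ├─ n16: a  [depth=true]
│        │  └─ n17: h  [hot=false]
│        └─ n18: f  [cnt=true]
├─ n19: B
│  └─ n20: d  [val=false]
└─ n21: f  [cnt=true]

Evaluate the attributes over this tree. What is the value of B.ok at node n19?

16

1. n3.depth = false  [terminal]
2. n5.pre = 18  [18]
3. n6.hot = true  [terminal]
4. n5.hot = 24  [A.pre + 6]
5. n5.depth = true  [h.hot == true]
6. n5.idx = 15  [A.pre * -1 + 33]
7. n4.ok = true  [A.depth == true]
8. n4.env = false  [A.depth == false]
9. n4.acc = 18  [A.hot + A.idx - 21]
10. n4.depth = true  [true]
11. n8.depth = false  [terminal]
12. n7.ok = true  [true]
13. n7.env = true  [a.depth == false]
14. n7.acc = 6  [6]
15. n7.depth = true  [a.depth == false]
16. n2.ok = true  [S₂.acc > 5]
17. n2.env = true  [S₂.depth == true]
18. n2.acc = 19  [S₁.acc + S₂.acc - 5]
19. n2.depth = false  [false]
20. n9.val = true  [terminal]
21. n10.env = -3  [S₁.acc - 22]
22. n10.key = true  [S₁.env == true]
23. n11.val = false  [terminal]
24. n12.pre = -9  [B.env * -2 - 15]
25. n13.depth = false  [terminal]
26. n15.lab = 13  [terminal]
27. n16.depth = true  [terminal]
28. n17.hot = false  [terminal]
29. n14.pre = 21  [g.lab + 8]
30. n14.hot = -8  [-8]
31. n18.cnt = true  [terminal]
32. n12.hot = 15  [D.hot + 23]
33. n12.depth = true  [D.hot > -9]
34. n12.idx = -4  [(if f.cnt then D.pre else A.pre) - 25]
35. n10.ok = 1  [A.idx + 5]
36. n1.ok = false  [S₁.acc > 19]
37. n1.env = false  [B.ok > 1]
38. n1.acc = 18  [B.ok + 17]
39. n1.depth = false  [S₁.ok == false]
40. n19.env = -5  [S₁.acc - 23]
41. n19.key = true  [S₁.acc > 17]
42. n20.val = false  [terminal]
43. n19.ok = 16  [B.env + 21]
44. n21.cnt = true  [terminal]
45. n0.ok = false  [false]
46. n0.env = true  [S₁.depth == false]
47. n0.acc = 11  [11]
48. n0.depth = false  [S₁.env == true]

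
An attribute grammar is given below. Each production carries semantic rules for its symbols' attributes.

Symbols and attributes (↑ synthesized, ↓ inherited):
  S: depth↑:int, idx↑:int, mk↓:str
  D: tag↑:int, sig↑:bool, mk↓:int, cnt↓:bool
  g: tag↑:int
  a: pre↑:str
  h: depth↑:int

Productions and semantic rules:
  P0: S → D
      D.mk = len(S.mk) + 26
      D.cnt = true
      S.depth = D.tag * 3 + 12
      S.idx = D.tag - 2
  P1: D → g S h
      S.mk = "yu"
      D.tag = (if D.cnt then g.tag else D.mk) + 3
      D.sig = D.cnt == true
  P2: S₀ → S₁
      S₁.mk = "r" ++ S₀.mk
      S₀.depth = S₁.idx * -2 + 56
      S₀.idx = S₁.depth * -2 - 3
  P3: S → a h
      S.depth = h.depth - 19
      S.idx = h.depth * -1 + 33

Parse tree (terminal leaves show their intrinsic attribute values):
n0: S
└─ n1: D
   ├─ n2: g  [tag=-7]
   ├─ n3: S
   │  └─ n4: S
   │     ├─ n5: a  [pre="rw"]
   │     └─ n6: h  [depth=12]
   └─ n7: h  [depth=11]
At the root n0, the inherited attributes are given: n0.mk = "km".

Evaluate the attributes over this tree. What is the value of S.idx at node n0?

-6

1. n0.mk = "km"  [given at root]
2. n1.mk = 28  [len(S.mk) + 26]
3. n1.cnt = true  [true]
4. n2.tag = -7  [terminal]
5. n3.mk = "yu"  ["yu"]
6. n4.mk = "ryu"  ["r" ++ S₀.mk]
7. n5.pre = "rw"  [terminal]
8. n6.depth = 12  [terminal]
9. n4.depth = -7  [h.depth - 19]
10. n4.idx = 21  [h.depth * -1 + 33]
11. n3.depth = 14  [S₁.idx * -2 + 56]
12. n3.idx = 11  [S₁.depth * -2 - 3]
13. n7.depth = 11  [terminal]
14. n1.tag = -4  [(if D.cnt then g.tag else D.mk) + 3]
15. n1.sig = true  [D.cnt == true]
16. n0.depth = 0  [D.tag * 3 + 12]
17. n0.idx = -6  [D.tag - 2]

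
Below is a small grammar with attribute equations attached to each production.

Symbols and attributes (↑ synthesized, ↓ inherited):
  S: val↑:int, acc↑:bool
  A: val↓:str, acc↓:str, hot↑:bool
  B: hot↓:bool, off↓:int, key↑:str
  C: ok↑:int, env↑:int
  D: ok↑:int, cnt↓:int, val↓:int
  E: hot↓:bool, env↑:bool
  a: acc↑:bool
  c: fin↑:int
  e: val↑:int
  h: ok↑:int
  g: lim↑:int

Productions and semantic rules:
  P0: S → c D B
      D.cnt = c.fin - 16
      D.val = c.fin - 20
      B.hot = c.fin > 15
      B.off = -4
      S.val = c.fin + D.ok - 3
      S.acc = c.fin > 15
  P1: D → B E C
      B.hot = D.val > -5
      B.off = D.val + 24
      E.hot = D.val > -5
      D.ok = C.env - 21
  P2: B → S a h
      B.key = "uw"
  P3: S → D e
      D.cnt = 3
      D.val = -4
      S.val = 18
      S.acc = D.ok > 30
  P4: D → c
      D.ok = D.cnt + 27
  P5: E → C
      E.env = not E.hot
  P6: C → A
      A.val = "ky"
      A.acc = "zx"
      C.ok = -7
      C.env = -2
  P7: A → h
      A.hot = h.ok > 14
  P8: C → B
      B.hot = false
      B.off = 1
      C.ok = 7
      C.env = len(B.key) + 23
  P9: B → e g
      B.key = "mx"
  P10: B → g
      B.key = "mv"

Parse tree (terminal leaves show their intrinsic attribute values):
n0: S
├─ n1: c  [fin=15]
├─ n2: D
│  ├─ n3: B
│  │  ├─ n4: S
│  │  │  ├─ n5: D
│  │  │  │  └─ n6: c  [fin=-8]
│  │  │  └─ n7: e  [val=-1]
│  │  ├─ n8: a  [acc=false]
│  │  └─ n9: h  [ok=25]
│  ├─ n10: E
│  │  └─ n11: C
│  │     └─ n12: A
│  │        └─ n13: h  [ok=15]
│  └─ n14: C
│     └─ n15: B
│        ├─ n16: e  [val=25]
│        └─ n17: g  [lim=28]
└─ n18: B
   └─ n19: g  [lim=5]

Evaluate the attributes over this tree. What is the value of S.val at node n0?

16

1. n1.fin = 15  [terminal]
2. n2.cnt = -1  [c.fin - 16]
3. n2.val = -5  [c.fin - 20]
4. n3.hot = false  [D.val > -5]
5. n3.off = 19  [D.val + 24]
6. n5.cnt = 3  [3]
7. n5.val = -4  [-4]
8. n6.fin = -8  [terminal]
9. n5.ok = 30  [D.cnt + 27]
10. n7.val = -1  [terminal]
11. n4.val = 18  [18]
12. n4.acc = false  [D.ok > 30]
13. n8.acc = false  [terminal]
14. n9.ok = 25  [terminal]
15. n3.key = "uw"  ["uw"]
16. n10.hot = false  [D.val > -5]
17. n12.val = "ky"  ["ky"]
18. n12.acc = "zx"  ["zx"]
19. n13.ok = 15  [terminal]
20. n12.hot = true  [h.ok > 14]
21. n11.ok = -7  [-7]
22. n11.env = -2  [-2]
23. n10.env = true  [not E.hot]
24. n15.hot = false  [false]
25. n15.off = 1  [1]
26. n16.val = 25  [terminal]
27. n17.lim = 28  [terminal]
28. n15.key = "mx"  ["mx"]
29. n14.ok = 7  [7]
30. n14.env = 25  [len(B.key) + 23]
31. n2.ok = 4  [C.env - 21]
32. n18.hot = false  [c.fin > 15]
33. n18.off = -4  [-4]
34. n19.lim = 5  [terminal]
35. n18.key = "mv"  ["mv"]
36. n0.val = 16  [c.fin + D.ok - 3]
37. n0.acc = false  [c.fin > 15]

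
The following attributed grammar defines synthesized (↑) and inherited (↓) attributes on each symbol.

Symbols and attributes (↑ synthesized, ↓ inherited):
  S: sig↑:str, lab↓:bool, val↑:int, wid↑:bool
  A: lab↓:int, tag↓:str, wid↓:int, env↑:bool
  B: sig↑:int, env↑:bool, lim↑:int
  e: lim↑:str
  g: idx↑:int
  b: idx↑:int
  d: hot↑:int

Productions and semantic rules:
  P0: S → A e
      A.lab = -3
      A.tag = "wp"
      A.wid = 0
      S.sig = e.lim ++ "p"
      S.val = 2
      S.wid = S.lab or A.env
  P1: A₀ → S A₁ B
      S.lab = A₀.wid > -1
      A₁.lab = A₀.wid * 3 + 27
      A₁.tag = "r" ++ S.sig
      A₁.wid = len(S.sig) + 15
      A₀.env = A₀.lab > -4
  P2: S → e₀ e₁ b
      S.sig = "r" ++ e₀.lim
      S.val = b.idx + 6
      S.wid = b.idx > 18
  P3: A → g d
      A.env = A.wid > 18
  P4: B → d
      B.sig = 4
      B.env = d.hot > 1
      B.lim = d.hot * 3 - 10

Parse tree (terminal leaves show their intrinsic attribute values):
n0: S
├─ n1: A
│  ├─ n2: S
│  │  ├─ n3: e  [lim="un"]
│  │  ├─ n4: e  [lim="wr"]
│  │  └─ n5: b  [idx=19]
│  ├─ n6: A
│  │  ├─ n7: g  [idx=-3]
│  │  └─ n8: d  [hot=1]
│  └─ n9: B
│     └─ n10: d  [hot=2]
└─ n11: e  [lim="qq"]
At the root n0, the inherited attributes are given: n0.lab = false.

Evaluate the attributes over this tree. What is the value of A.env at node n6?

false

1. n0.lab = false  [given at root]
2. n1.lab = -3  [-3]
3. n1.tag = "wp"  ["wp"]
4. n1.wid = 0  [0]
5. n2.lab = true  [A₀.wid > -1]
6. n3.lim = "un"  [terminal]
7. n4.lim = "wr"  [terminal]
8. n5.idx = 19  [terminal]
9. n2.sig = "run"  ["r" ++ e₀.lim]
10. n2.val = 25  [b.idx + 6]
11. n2.wid = true  [b.idx > 18]
12. n6.lab = 27  [A₀.wid * 3 + 27]
13. n6.tag = "rrun"  ["r" ++ S.sig]
14. n6.wid = 18  [len(S.sig) + 15]
15. n7.idx = -3  [terminal]
16. n8.hot = 1  [terminal]
17. n6.env = false  [A.wid > 18]
18. n10.hot = 2  [terminal]
19. n9.sig = 4  [4]
20. n9.env = true  [d.hot > 1]
21. n9.lim = -4  [d.hot * 3 - 10]
22. n1.env = true  [A₀.lab > -4]
23. n11.lim = "qq"  [terminal]
24. n0.sig = "qqp"  [e.lim ++ "p"]
25. n0.val = 2  [2]
26. n0.wid = true  [S.lab or A.env]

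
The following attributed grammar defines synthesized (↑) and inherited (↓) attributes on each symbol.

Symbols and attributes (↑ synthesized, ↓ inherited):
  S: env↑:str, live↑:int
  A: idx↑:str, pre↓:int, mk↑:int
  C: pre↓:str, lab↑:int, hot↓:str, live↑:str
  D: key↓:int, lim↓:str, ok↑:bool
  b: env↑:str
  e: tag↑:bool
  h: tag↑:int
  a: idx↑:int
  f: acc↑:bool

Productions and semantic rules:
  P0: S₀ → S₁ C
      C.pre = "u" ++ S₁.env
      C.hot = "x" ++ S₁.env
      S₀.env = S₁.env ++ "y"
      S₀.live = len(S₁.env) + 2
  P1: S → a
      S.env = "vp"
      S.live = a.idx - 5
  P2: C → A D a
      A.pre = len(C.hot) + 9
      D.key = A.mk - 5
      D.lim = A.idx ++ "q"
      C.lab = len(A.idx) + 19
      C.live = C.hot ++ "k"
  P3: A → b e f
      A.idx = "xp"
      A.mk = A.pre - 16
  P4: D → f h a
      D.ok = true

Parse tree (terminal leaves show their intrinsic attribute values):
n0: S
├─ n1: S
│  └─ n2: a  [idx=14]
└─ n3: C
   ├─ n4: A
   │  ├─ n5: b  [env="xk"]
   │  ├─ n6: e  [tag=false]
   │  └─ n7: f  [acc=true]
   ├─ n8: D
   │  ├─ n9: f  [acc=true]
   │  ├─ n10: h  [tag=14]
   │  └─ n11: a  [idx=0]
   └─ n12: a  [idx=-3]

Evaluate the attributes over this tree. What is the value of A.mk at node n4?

-4

1. n2.idx = 14  [terminal]
2. n1.env = "vp"  ["vp"]
3. n1.live = 9  [a.idx - 5]
4. n3.pre = "uvp"  ["u" ++ S₁.env]
5. n3.hot = "xvp"  ["x" ++ S₁.env]
6. n4.pre = 12  [len(C.hot) + 9]
7. n5.env = "xk"  [terminal]
8. n6.tag = false  [terminal]
9. n7.acc = true  [terminal]
10. n4.idx = "xp"  ["xp"]
11. n4.mk = -4  [A.pre - 16]
12. n8.key = -9  [A.mk - 5]
13. n8.lim = "xpq"  [A.idx ++ "q"]
14. n9.acc = true  [terminal]
15. n10.tag = 14  [terminal]
16. n11.idx = 0  [terminal]
17. n8.ok = true  [true]
18. n12.idx = -3  [terminal]
19. n3.lab = 21  [len(A.idx) + 19]
20. n3.live = "xvpk"  [C.hot ++ "k"]
21. n0.env = "vpy"  [S₁.env ++ "y"]
22. n0.live = 4  [len(S₁.env) + 2]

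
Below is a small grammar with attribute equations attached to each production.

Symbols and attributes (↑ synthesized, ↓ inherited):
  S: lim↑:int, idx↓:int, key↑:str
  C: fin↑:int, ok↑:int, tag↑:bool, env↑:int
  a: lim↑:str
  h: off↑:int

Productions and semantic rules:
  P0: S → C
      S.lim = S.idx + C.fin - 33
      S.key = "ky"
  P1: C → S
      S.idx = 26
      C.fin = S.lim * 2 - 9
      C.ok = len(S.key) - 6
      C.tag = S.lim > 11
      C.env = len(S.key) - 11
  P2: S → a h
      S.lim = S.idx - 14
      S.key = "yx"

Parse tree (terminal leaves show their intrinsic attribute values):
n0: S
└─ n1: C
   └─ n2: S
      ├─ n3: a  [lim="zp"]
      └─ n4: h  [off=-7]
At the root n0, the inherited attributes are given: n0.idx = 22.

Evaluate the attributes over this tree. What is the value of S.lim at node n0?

1. n0.idx = 22  [given at root]
2. n2.idx = 26  [26]
3. n3.lim = "zp"  [terminal]
4. n4.off = -7  [terminal]
5. n2.lim = 12  [S.idx - 14]
6. n2.key = "yx"  ["yx"]
7. n1.fin = 15  [S.lim * 2 - 9]
8. n1.ok = -4  [len(S.key) - 6]
9. n1.tag = true  [S.lim > 11]
10. n1.env = -9  [len(S.key) - 11]
11. n0.lim = 4  [S.idx + C.fin - 33]
12. n0.key = "ky"  ["ky"]

4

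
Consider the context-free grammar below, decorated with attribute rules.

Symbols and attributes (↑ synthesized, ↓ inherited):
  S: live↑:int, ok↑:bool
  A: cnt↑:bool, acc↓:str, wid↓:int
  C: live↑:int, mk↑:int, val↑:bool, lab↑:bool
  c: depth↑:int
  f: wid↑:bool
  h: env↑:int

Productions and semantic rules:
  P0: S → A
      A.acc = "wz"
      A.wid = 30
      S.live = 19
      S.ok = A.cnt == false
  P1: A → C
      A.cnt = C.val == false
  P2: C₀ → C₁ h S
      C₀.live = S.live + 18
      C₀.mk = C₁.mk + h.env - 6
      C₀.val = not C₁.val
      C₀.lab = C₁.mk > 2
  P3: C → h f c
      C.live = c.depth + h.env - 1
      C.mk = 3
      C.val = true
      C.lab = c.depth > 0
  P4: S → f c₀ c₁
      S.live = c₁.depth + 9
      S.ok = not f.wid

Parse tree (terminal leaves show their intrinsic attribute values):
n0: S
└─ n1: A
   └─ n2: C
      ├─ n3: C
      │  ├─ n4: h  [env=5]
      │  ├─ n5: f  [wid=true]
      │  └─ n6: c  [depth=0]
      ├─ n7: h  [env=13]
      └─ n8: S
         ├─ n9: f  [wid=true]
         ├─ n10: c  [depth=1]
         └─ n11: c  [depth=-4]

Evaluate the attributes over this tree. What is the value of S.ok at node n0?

false

1. n1.acc = "wz"  ["wz"]
2. n1.wid = 30  [30]
3. n4.env = 5  [terminal]
4. n5.wid = true  [terminal]
5. n6.depth = 0  [terminal]
6. n3.live = 4  [c.depth + h.env - 1]
7. n3.mk = 3  [3]
8. n3.val = true  [true]
9. n3.lab = false  [c.depth > 0]
10. n7.env = 13  [terminal]
11. n9.wid = true  [terminal]
12. n10.depth = 1  [terminal]
13. n11.depth = -4  [terminal]
14. n8.live = 5  [c₁.depth + 9]
15. n8.ok = false  [not f.wid]
16. n2.live = 23  [S.live + 18]
17. n2.mk = 10  [C₁.mk + h.env - 6]
18. n2.val = false  [not C₁.val]
19. n2.lab = true  [C₁.mk > 2]
20. n1.cnt = true  [C.val == false]
21. n0.live = 19  [19]
22. n0.ok = false  [A.cnt == false]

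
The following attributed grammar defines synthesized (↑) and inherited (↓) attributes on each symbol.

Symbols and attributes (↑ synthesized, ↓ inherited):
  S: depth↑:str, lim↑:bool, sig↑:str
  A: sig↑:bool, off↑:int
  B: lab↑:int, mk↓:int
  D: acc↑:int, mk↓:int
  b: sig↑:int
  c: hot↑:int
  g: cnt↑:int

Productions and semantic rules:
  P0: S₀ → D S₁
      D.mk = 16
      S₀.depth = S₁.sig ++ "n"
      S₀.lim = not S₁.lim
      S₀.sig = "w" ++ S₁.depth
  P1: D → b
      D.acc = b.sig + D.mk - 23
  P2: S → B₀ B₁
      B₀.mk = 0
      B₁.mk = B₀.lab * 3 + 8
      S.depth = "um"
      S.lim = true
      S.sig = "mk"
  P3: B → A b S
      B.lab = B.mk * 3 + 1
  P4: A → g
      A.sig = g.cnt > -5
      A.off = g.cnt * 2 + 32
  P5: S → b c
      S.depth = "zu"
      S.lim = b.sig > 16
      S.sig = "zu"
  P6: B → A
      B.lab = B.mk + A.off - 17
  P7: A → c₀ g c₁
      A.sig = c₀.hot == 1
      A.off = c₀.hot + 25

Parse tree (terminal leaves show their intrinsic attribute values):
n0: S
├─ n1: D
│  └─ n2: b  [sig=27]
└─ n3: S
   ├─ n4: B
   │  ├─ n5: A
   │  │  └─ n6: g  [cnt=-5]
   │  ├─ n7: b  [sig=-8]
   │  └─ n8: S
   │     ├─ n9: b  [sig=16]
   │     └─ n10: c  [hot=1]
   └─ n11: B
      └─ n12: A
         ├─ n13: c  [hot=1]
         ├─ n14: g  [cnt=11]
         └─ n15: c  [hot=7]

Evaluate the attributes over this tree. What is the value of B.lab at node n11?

1. n1.mk = 16  [16]
2. n2.sig = 27  [terminal]
3. n1.acc = 20  [b.sig + D.mk - 23]
4. n4.mk = 0  [0]
5. n6.cnt = -5  [terminal]
6. n5.sig = false  [g.cnt > -5]
7. n5.off = 22  [g.cnt * 2 + 32]
8. n7.sig = -8  [terminal]
9. n9.sig = 16  [terminal]
10. n10.hot = 1  [terminal]
11. n8.depth = "zu"  ["zu"]
12. n8.lim = false  [b.sig > 16]
13. n8.sig = "zu"  ["zu"]
14. n4.lab = 1  [B.mk * 3 + 1]
15. n11.mk = 11  [B₀.lab * 3 + 8]
16. n13.hot = 1  [terminal]
17. n14.cnt = 11  [terminal]
18. n15.hot = 7  [terminal]
19. n12.sig = true  [c₀.hot == 1]
20. n12.off = 26  [c₀.hot + 25]
21. n11.lab = 20  [B.mk + A.off - 17]
22. n3.depth = "um"  ["um"]
23. n3.lim = true  [true]
24. n3.sig = "mk"  ["mk"]
25. n0.depth = "mkn"  [S₁.sig ++ "n"]
26. n0.lim = false  [not S₁.lim]
27. n0.sig = "wum"  ["w" ++ S₁.depth]

20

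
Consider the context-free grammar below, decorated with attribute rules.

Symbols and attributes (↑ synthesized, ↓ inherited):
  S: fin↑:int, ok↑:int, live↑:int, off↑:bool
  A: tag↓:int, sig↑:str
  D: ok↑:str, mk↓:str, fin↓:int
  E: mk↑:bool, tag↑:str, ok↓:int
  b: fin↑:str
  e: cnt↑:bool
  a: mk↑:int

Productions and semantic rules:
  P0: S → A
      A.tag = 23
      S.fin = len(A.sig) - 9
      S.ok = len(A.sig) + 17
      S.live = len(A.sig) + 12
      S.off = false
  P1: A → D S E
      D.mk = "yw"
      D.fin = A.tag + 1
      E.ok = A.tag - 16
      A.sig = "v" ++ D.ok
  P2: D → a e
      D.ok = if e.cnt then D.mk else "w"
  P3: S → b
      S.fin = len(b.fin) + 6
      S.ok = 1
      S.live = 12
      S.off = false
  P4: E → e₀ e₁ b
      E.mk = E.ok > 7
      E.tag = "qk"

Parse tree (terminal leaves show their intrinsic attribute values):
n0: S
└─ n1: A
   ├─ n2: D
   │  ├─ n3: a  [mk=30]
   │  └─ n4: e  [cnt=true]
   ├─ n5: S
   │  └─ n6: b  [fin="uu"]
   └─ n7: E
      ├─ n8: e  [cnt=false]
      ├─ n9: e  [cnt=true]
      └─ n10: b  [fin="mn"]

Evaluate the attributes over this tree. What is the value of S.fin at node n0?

-6

1. n1.tag = 23  [23]
2. n2.mk = "yw"  ["yw"]
3. n2.fin = 24  [A.tag + 1]
4. n3.mk = 30  [terminal]
5. n4.cnt = true  [terminal]
6. n2.ok = "yw"  [if e.cnt then D.mk else "w"]
7. n6.fin = "uu"  [terminal]
8. n5.fin = 8  [len(b.fin) + 6]
9. n5.ok = 1  [1]
10. n5.live = 12  [12]
11. n5.off = false  [false]
12. n7.ok = 7  [A.tag - 16]
13. n8.cnt = false  [terminal]
14. n9.cnt = true  [terminal]
15. n10.fin = "mn"  [terminal]
16. n7.mk = false  [E.ok > 7]
17. n7.tag = "qk"  ["qk"]
18. n1.sig = "vyw"  ["v" ++ D.ok]
19. n0.fin = -6  [len(A.sig) - 9]
20. n0.ok = 20  [len(A.sig) + 17]
21. n0.live = 15  [len(A.sig) + 12]
22. n0.off = false  [false]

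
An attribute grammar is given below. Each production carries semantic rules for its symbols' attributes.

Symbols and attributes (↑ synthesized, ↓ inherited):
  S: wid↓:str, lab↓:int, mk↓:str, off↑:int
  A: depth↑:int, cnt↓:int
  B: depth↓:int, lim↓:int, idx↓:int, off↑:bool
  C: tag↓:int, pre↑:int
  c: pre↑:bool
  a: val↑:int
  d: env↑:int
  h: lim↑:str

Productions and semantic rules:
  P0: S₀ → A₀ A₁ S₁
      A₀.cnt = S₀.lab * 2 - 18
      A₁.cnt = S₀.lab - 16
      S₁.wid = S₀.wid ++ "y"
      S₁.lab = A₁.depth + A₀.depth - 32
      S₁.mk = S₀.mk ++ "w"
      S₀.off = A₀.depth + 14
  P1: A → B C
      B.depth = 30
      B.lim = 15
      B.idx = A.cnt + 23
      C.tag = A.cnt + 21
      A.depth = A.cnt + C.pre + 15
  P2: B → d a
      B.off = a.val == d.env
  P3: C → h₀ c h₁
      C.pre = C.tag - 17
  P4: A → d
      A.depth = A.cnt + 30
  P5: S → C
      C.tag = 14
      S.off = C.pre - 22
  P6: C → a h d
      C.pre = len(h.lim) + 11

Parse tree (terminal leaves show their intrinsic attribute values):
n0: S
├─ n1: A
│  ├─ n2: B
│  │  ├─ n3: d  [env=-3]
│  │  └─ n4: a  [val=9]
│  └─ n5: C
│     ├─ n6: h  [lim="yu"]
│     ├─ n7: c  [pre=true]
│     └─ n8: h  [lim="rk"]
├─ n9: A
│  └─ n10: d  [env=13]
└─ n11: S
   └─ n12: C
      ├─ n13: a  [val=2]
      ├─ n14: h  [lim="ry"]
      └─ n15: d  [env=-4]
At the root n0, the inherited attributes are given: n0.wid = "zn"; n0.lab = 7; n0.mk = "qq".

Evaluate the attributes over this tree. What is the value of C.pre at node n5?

1. n0.wid = "zn"  [given at root]
2. n0.lab = 7  [given at root]
3. n0.mk = "qq"  [given at root]
4. n1.cnt = -4  [S₀.lab * 2 - 18]
5. n2.depth = 30  [30]
6. n2.lim = 15  [15]
7. n2.idx = 19  [A.cnt + 23]
8. n3.env = -3  [terminal]
9. n4.val = 9  [terminal]
10. n2.off = false  [a.val == d.env]
11. n5.tag = 17  [A.cnt + 21]
12. n6.lim = "yu"  [terminal]
13. n7.pre = true  [terminal]
14. n8.lim = "rk"  [terminal]
15. n5.pre = 0  [C.tag - 17]
16. n1.depth = 11  [A.cnt + C.pre + 15]
17. n9.cnt = -9  [S₀.lab - 16]
18. n10.env = 13  [terminal]
19. n9.depth = 21  [A.cnt + 30]
20. n11.wid = "zny"  [S₀.wid ++ "y"]
21. n11.lab = 0  [A₁.depth + A₀.depth - 32]
22. n11.mk = "qqw"  [S₀.mk ++ "w"]
23. n12.tag = 14  [14]
24. n13.val = 2  [terminal]
25. n14.lim = "ry"  [terminal]
26. n15.env = -4  [terminal]
27. n12.pre = 13  [len(h.lim) + 11]
28. n11.off = -9  [C.pre - 22]
29. n0.off = 25  [A₀.depth + 14]

0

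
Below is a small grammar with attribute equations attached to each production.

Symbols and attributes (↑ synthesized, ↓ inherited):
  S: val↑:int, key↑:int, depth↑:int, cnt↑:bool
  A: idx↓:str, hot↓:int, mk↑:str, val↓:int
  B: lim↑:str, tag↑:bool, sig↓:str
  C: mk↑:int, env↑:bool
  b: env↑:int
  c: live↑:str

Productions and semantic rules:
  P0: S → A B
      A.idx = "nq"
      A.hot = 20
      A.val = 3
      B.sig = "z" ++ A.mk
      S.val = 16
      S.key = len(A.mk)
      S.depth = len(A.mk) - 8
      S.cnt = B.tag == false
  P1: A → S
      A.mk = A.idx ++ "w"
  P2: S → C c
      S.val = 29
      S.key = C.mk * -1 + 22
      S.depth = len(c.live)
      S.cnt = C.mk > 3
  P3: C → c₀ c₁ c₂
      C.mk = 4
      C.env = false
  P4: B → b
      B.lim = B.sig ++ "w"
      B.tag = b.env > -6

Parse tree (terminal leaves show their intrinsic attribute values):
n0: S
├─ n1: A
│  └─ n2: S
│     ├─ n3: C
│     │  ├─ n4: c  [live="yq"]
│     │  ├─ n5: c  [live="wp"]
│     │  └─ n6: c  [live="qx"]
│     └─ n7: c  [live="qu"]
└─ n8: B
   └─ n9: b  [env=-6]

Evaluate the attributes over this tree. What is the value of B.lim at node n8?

1. n1.idx = "nq"  ["nq"]
2. n1.hot = 20  [20]
3. n1.val = 3  [3]
4. n4.live = "yq"  [terminal]
5. n5.live = "wp"  [terminal]
6. n6.live = "qx"  [terminal]
7. n3.mk = 4  [4]
8. n3.env = false  [false]
9. n7.live = "qu"  [terminal]
10. n2.val = 29  [29]
11. n2.key = 18  [C.mk * -1 + 22]
12. n2.depth = 2  [len(c.live)]
13. n2.cnt = true  [C.mk > 3]
14. n1.mk = "nqw"  [A.idx ++ "w"]
15. n8.sig = "znqw"  ["z" ++ A.mk]
16. n9.env = -6  [terminal]
17. n8.lim = "znqww"  [B.sig ++ "w"]
18. n8.tag = false  [b.env > -6]
19. n0.val = 16  [16]
20. n0.key = 3  [len(A.mk)]
21. n0.depth = -5  [len(A.mk) - 8]
22. n0.cnt = true  [B.tag == false]

"znqww"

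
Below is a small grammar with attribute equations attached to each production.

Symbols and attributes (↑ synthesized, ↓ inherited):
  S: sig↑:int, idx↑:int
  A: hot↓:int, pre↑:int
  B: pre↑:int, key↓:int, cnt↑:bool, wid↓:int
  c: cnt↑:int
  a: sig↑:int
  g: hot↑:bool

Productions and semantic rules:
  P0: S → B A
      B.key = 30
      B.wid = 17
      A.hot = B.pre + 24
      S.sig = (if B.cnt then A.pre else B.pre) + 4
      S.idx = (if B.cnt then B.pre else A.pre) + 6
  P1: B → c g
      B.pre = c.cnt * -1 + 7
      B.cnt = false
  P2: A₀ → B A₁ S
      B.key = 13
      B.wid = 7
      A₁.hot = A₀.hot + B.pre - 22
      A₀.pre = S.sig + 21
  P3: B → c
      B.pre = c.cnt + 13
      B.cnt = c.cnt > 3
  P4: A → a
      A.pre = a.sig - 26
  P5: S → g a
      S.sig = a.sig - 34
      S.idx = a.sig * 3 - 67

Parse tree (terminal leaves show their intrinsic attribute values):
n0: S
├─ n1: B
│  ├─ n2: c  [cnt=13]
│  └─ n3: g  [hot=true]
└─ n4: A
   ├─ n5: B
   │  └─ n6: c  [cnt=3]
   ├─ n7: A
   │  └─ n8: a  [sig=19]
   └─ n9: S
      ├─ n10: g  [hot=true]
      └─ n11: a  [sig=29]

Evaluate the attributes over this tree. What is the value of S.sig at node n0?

-2

1. n1.key = 30  [30]
2. n1.wid = 17  [17]
3. n2.cnt = 13  [terminal]
4. n3.hot = true  [terminal]
5. n1.pre = -6  [c.cnt * -1 + 7]
6. n1.cnt = false  [false]
7. n4.hot = 18  [B.pre + 24]
8. n5.key = 13  [13]
9. n5.wid = 7  [7]
10. n6.cnt = 3  [terminal]
11. n5.pre = 16  [c.cnt + 13]
12. n5.cnt = false  [c.cnt > 3]
13. n7.hot = 12  [A₀.hot + B.pre - 22]
14. n8.sig = 19  [terminal]
15. n7.pre = -7  [a.sig - 26]
16. n10.hot = true  [terminal]
17. n11.sig = 29  [terminal]
18. n9.sig = -5  [a.sig - 34]
19. n9.idx = 20  [a.sig * 3 - 67]
20. n4.pre = 16  [S.sig + 21]
21. n0.sig = -2  [(if B.cnt then A.pre else B.pre) + 4]
22. n0.idx = 22  [(if B.cnt then B.pre else A.pre) + 6]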